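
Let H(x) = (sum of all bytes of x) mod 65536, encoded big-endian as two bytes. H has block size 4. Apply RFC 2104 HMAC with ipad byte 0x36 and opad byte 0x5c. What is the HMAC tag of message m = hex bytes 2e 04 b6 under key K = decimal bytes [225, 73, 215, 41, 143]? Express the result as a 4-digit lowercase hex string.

Key decimal bytes [225, 73, 215, 41, 143] = e1 49 d7 29 8f is 5 bytes > B = 4, so hash it first: H(key) = 02 b9, then zero-pad to 4 bytes: K' = 02 b9 00 00.
K' ⊕ ipad = 34 8f 36 36.  K' ⊕ opad = 5e e5 5c 5c.
Inner input = (K'⊕ipad) ∥ m = 34 8f 36 36 ∥ 2e 04 b6.
Inner hash: sum = 52+143+54+54+46+4+182 = 535 → 02 17.
Outer input = (K'⊕opad) ∥ inner = 5e e5 5c 5c ∥ 02 17.
Outer hash (tag): sum = 94+229+92+92+2+23 = 532 → 02 14.

0214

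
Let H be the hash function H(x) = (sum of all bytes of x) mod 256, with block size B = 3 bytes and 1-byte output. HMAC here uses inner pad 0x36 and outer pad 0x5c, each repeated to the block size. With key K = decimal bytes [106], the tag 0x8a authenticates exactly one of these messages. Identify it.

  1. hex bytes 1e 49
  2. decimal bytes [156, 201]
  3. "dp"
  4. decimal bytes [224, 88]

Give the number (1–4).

3

Key decimal bytes [106] = 6a is 1 byte ≤ B = 3; zero-pad to 3 bytes: K' = 6a 00 00.
K' ⊕ ipad = 5c 36 36; K' ⊕ opad = 36 5c 5c.
m1: inner = H(5c 36 36 1e 49) = 2f; tag = H(36 5c 5c 2f) = 1d
m2: inner = H(5c 36 36 9c c9) = 2d; tag = H(36 5c 5c 2d) = 1b
m3: inner = H(5c 36 36 64 70) = 9c; tag = H(36 5c 5c 9c) = 8a ← matches
m4: inner = H(5c 36 36 e0 58) = 00; tag = H(36 5c 5c 00) = ee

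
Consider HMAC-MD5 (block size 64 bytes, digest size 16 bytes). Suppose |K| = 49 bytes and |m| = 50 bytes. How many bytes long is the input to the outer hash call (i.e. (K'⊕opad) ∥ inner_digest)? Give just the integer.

80

Key is 49 ≤ 64 bytes, zero-padded: |K'| = 64.
Outer input = (K'⊕opad) ∥ H(inner) → 64 + 16 = 80 bytes.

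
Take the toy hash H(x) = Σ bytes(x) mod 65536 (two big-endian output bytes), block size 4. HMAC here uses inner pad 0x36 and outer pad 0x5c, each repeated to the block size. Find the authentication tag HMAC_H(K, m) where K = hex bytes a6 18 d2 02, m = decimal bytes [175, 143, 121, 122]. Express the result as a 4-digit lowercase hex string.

0235

Key hex bytes a6 18 d2 02 is exactly B = 4 bytes: K' = a6 18 d2 02.
K' ⊕ ipad = 90 2e e4 34.  K' ⊕ opad = fa 44 8e 5e.
Inner input = (K'⊕ipad) ∥ m = 90 2e e4 34 ∥ af 8f 79 7a.
Inner hash: sum = 144+46+228+52+175+143+121+122 = 1031 → 04 07.
Outer input = (K'⊕opad) ∥ inner = fa 44 8e 5e ∥ 04 07.
Outer hash (tag): sum = 250+68+142+94+4+7 = 565 → 02 35.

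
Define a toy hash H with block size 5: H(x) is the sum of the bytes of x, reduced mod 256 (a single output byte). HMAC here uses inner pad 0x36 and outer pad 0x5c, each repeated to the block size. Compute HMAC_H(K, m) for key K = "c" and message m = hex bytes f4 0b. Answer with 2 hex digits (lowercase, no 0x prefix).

db

Key "c" = 63 is 1 byte ≤ B = 5; zero-pad to 5 bytes: K' = 63 00 00 00 00.
K' ⊕ ipad = 55 36 36 36 36.  K' ⊕ opad = 3f 5c 5c 5c 5c.
Inner input = (K'⊕ipad) ∥ m = 55 36 36 36 36 ∥ f4 0b.
Inner hash: sum = 85+54+54+54+54+244+11 = 556; mod 256 = 44 → 2c.
Outer input = (K'⊕opad) ∥ inner = 3f 5c 5c 5c 5c ∥ 2c.
Outer hash (tag): sum = 63+92+92+92+92+44 = 475; mod 256 = 219 → db.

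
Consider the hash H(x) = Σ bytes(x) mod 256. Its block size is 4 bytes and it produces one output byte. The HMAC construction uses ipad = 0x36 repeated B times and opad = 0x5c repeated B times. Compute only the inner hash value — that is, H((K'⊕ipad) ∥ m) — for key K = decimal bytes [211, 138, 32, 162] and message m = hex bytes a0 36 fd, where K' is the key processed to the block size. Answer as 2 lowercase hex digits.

Key decimal bytes [211, 138, 32, 162] = d3 8a 20 a2 is exactly B = 4 bytes: K' = d3 8a 20 a2.
K' ⊕ ipad = e5 bc 16 94.
Inner input = e5 bc 16 94 ∥ a0 36 fd.
Inner hash: sum = 229+188+22+148+160+54+253 = 1054; mod 256 = 30 → 1e.

1e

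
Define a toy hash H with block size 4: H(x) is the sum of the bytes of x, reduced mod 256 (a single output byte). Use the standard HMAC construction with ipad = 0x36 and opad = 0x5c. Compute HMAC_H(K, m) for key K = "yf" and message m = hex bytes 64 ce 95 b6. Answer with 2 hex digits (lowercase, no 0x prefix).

Key "yf" = 79 66 is 2 bytes ≤ B = 4; zero-pad to 4 bytes: K' = 79 66 00 00.
K' ⊕ ipad = 4f 50 36 36.  K' ⊕ opad = 25 3a 5c 5c.
Inner input = (K'⊕ipad) ∥ m = 4f 50 36 36 ∥ 64 ce 95 b6.
Inner hash: sum = 79+80+54+54+100+206+149+182 = 904; mod 256 = 136 → 88.
Outer input = (K'⊕opad) ∥ inner = 25 3a 5c 5c ∥ 88.
Outer hash (tag): sum = 37+58+92+92+136 = 415; mod 256 = 159 → 9f.

9f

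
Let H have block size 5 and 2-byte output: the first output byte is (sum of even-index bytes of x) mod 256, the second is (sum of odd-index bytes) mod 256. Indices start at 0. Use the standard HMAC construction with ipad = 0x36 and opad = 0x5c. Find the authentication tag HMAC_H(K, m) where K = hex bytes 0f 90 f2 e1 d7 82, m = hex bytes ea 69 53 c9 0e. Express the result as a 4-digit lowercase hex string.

8297

Key hex bytes 0f 90 f2 e1 d7 82 is 6 bytes > B = 5, so hash it first: H(key) = d8 f3, then zero-pad to 5 bytes: K' = d8 f3 00 00 00.
K' ⊕ ipad = ee c5 36 36 36.  K' ⊕ opad = 84 af 5c 5c 5c.
Inner input = (K'⊕ipad) ∥ m = ee c5 36 36 36 ∥ ea 69 53 c9 0e.
Inner hash: even-index sum = 652 mod 256 = 140; odd-index sum = 582 mod 256 = 70 → 8c 46.
Outer input = (K'⊕opad) ∥ inner = 84 af 5c 5c 5c ∥ 8c 46.
Outer hash (tag): even-index sum = 386 mod 256 = 130; odd-index sum = 407 mod 256 = 151 → 82 97.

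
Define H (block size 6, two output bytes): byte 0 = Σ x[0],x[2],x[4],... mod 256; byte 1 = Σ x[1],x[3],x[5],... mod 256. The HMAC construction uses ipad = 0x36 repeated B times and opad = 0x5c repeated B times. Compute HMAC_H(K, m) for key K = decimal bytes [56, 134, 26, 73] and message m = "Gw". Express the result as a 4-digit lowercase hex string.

bd27

Key decimal bytes [56, 134, 26, 73] = 38 86 1a 49 is 4 bytes ≤ B = 6; zero-pad to 6 bytes: K' = 38 86 1a 49 00 00.
K' ⊕ ipad = 0e b0 2c 7f 36 36.  K' ⊕ opad = 64 da 46 15 5c 5c.
Inner input = (K'⊕ipad) ∥ m = 0e b0 2c 7f 36 36 ∥ 47 77.
Inner hash: even-index sum = 183 mod 256 = 183; odd-index sum = 476 mod 256 = 220 → b7 dc.
Outer input = (K'⊕opad) ∥ inner = 64 da 46 15 5c 5c ∥ b7 dc.
Outer hash (tag): even-index sum = 445 mod 256 = 189; odd-index sum = 551 mod 256 = 39 → bd 27.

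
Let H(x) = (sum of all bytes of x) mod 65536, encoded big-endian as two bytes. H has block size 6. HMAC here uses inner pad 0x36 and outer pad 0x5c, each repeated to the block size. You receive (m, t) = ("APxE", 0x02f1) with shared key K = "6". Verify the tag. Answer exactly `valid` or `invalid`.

invalid

Key "6" = 36 is 1 byte ≤ B = 6; zero-pad to 6 bytes: K' = 36 00 00 00 00 00.
K' ⊕ ipad = 00 36 36 36 36 36; K' ⊕ opad = 6a 5c 5c 5c 5c 5c.
Inner hash: sum = 0+54+54+54+54+54+65+80+120+69 = 604 → 02 5c.
Outer hash (recomputed tag): sum = 106+92+92+92+92+92+2+92 = 660 → 02 94.
Recomputed tag = 0294; claimed = 02f1 → mismatch.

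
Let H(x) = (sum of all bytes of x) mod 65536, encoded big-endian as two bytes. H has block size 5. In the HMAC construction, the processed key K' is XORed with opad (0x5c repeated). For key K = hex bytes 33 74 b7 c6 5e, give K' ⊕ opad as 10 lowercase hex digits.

Key hex bytes 33 74 b7 c6 5e is exactly B = 5 bytes: K' = 33 74 b7 c6 5e.
XOR each byte with 0x5c: 33⊕5c=6f, 74⊕5c=28, b7⊕5c=eb, c6⊕5c=9a, 5e⊕5c=02.

6f28eb9a02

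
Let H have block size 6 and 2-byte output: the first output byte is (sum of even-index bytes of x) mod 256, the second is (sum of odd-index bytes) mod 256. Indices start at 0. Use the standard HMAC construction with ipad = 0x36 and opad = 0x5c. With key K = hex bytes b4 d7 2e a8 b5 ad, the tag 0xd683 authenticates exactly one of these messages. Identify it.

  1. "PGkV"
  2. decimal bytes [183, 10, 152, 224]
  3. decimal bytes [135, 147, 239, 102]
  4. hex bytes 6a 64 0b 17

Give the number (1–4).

Key hex bytes b4 d7 2e a8 b5 ad is exactly B = 6 bytes: K' = b4 d7 2e a8 b5 ad.
K' ⊕ ipad = 82 e1 18 9e 83 9b; K' ⊕ opad = e8 8b 72 f4 e9 f1.
m1: inner = H(82 e1 18 9e 83 9b 50 47 6b 56) = d8 b7; tag = H(e8 8b 72 f4 e9 f1 d8 b7) = 1b27
m2: inner = H(82 e1 18 9e 83 9b b7 0a 98 e0) = 6c 04; tag = H(e8 8b 72 f4 e9 f1 6c 04) = af74
m3: inner = H(82 e1 18 9e 83 9b 87 93 ef 66) = 93 13; tag = H(e8 8b 72 f4 e9 f1 93 13) = d683 ← matches
m4: inner = H(82 e1 18 9e 83 9b 6a 64 0b 17) = 92 95; tag = H(e8 8b 72 f4 e9 f1 92 95) = d505

3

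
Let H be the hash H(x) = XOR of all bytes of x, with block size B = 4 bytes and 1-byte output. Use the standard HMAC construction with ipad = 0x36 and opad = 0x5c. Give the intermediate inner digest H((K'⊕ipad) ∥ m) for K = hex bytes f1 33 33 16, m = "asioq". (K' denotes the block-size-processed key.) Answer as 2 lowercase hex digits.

82

Key hex bytes f1 33 33 16 is exactly B = 4 bytes: K' = f1 33 33 16.
K' ⊕ ipad = c7 05 05 20.
Inner input = c7 05 05 20 ∥ 61 73 69 6f 71.
Inner hash: XOR c7⊕05⊕05⊕20⊕61⊕73⊕69⊕6f⊕71 = 82.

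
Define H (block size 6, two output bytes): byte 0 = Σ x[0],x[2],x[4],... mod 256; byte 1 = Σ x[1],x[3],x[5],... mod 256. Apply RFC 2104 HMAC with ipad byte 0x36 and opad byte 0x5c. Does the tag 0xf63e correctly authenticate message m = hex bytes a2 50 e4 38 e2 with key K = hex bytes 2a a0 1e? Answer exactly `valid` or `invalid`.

Key hex bytes 2a a0 1e is 3 bytes ≤ B = 6; zero-pad to 6 bytes: K' = 2a a0 1e 00 00 00.
K' ⊕ ipad = 1c 96 28 36 36 36; K' ⊕ opad = 76 fc 42 5c 5c 5c.
Inner hash: even-index sum = 738 mod 256 = 226; odd-index sum = 394 mod 256 = 138 → e2 8a.
Outer hash (recomputed tag): even-index sum = 502 mod 256 = 246; odd-index sum = 574 mod 256 = 62 → f6 3e.
Recomputed tag = f63e; claimed = f63e → match.

valid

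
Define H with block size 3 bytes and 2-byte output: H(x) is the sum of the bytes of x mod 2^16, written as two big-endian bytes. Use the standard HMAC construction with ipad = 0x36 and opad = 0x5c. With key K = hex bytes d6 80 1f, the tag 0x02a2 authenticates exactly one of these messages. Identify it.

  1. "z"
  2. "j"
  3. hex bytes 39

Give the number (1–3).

3

Key hex bytes d6 80 1f is exactly B = 3 bytes: K' = d6 80 1f.
K' ⊕ ipad = e0 b6 29; K' ⊕ opad = 8a dc 43.
m1: inner = H(e0 b6 29 7a) = 02 39; tag = H(8a dc 43 02 39) = 01e4
m2: inner = H(e0 b6 29 6a) = 02 29; tag = H(8a dc 43 02 29) = 01d4
m3: inner = H(e0 b6 29 39) = 01 f8; tag = H(8a dc 43 01 f8) = 02a2 ← matches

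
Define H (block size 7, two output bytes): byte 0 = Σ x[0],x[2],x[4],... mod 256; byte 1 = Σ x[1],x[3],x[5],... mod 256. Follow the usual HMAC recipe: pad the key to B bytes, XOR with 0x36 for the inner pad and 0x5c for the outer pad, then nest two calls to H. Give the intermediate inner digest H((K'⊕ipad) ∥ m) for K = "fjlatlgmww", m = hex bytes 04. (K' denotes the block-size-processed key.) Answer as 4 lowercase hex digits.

Key "fjlatlgmww" = 66 6a 6c 61 74 6c 67 6d 77 77 is 10 bytes > B = 7, so hash it first: H(key) = 24 1b, then zero-pad to 7 bytes: K' = 24 1b 00 00 00 00 00.
K' ⊕ ipad = 12 2d 36 36 36 36 36.
Inner input = 12 2d 36 36 36 36 36 ∥ 04.
Inner hash: even-index sum = 180 mod 256 = 180; odd-index sum = 157 mod 256 = 157 → b4 9d.

b49d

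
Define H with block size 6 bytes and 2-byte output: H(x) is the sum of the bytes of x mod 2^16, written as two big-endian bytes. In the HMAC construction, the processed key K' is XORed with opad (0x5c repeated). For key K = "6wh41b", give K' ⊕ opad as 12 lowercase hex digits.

6a2b34686d3e

Key "6wh41b" = 36 77 68 34 31 62 is exactly B = 6 bytes: K' = 36 77 68 34 31 62.
XOR each byte with 0x5c: 36⊕5c=6a, 77⊕5c=2b, 68⊕5c=34, 34⊕5c=68, 31⊕5c=6d, 62⊕5c=3e.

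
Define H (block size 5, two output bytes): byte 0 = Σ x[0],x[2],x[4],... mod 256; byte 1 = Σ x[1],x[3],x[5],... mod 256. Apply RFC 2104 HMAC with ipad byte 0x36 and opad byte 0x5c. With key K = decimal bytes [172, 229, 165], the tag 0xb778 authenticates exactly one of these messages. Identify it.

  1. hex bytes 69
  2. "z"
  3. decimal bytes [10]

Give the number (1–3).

Key decimal bytes [172, 229, 165] = ac e5 a5 is 3 bytes ≤ B = 5; zero-pad to 5 bytes: K' = ac e5 a5 00 00.
K' ⊕ ipad = 9a d3 93 36 36; K' ⊕ opad = f0 b9 f9 5c 5c.
m1: inner = H(9a d3 93 36 36 69) = 63 72; tag = H(f0 b9 f9 5c 5c 63 72) = b778 ← matches
m2: inner = H(9a d3 93 36 36 7a) = 63 83; tag = H(f0 b9 f9 5c 5c 63 83) = c878
m3: inner = H(9a d3 93 36 36 0a) = 63 13; tag = H(f0 b9 f9 5c 5c 63 13) = 5878

1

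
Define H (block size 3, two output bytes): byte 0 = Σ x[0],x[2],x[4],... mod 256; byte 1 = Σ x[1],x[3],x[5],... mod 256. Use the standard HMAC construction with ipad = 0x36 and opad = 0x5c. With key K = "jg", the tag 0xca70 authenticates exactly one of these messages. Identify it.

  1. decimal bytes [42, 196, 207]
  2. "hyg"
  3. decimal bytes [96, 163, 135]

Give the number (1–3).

Key "jg" = 6a 67 is 2 bytes ≤ B = 3; zero-pad to 3 bytes: K' = 6a 67 00.
K' ⊕ ipad = 5c 51 36; K' ⊕ opad = 36 3b 5c.
m1: inner = H(5c 51 36 2a c4 cf) = 56 4a; tag = H(36 3b 5c 56 4a) = dc91
m2: inner = H(5c 51 36 68 79 67) = 0b 20; tag = H(36 3b 5c 0b 20) = b246
m3: inner = H(5c 51 36 60 a3 87) = 35 38; tag = H(36 3b 5c 35 38) = ca70 ← matches

3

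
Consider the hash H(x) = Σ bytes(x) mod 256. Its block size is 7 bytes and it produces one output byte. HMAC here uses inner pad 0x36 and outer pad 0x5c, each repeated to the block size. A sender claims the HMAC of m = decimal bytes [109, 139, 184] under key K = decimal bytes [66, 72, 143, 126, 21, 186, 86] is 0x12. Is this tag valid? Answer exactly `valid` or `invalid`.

Key decimal bytes [66, 72, 143, 126, 21, 186, 86] = 42 48 8f 7e 15 ba 56 is exactly B = 7 bytes: K' = 42 48 8f 7e 15 ba 56.
K' ⊕ ipad = 74 7e b9 48 23 8c 60; K' ⊕ opad = 1e 14 d3 22 49 e6 0a.
Inner hash: sum = 116+126+185+72+35+140+96+109+139+184 = 1202; mod 256 = 178 → b2.
Outer hash (recomputed tag): sum = 30+20+211+34+73+230+10+178 = 786; mod 256 = 18 → 12.
Recomputed tag = 12; claimed = 12 → match.

valid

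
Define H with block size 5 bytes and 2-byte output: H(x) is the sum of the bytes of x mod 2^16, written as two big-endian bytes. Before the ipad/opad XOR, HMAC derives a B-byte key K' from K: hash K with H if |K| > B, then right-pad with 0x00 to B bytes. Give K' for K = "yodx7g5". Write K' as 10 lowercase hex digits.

0297000000

|K| = 7 > B = 5, so first hash the key.
H(K): sum = 121+111+100+120+55+103+53 = 663 → 02 97.
Zero-pad H(K) = 02 97 to 5 bytes: K' = 02 97 00 00 00.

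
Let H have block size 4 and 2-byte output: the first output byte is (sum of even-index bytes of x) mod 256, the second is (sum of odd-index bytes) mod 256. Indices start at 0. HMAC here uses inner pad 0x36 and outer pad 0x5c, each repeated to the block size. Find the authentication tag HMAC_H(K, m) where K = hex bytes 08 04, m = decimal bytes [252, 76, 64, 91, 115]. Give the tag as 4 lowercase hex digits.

d3c3

Key hex bytes 08 04 is 2 bytes ≤ B = 4; zero-pad to 4 bytes: K' = 08 04 00 00.
K' ⊕ ipad = 3e 32 36 36.  K' ⊕ opad = 54 58 5c 5c.
Inner input = (K'⊕ipad) ∥ m = 3e 32 36 36 ∥ fc 4c 40 5b 73.
Inner hash: even-index sum = 547 mod 256 = 35; odd-index sum = 271 mod 256 = 15 → 23 0f.
Outer input = (K'⊕opad) ∥ inner = 54 58 5c 5c ∥ 23 0f.
Outer hash (tag): even-index sum = 211 mod 256 = 211; odd-index sum = 195 mod 256 = 195 → d3 c3.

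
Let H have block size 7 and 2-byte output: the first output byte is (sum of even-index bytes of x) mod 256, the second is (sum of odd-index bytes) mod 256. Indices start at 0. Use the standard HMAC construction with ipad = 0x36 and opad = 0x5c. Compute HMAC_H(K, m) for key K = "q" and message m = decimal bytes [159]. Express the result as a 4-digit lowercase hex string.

Key "q" = 71 is 1 byte ≤ B = 7; zero-pad to 7 bytes: K' = 71 00 00 00 00 00 00.
K' ⊕ ipad = 47 36 36 36 36 36 36.  K' ⊕ opad = 2d 5c 5c 5c 5c 5c 5c.
Inner input = (K'⊕ipad) ∥ m = 47 36 36 36 36 36 36 ∥ 9f.
Inner hash: even-index sum = 233 mod 256 = 233; odd-index sum = 321 mod 256 = 65 → e9 41.
Outer input = (K'⊕opad) ∥ inner = 2d 5c 5c 5c 5c 5c 5c ∥ e9 41.
Outer hash (tag): even-index sum = 386 mod 256 = 130; odd-index sum = 509 mod 256 = 253 → 82 fd.

82fd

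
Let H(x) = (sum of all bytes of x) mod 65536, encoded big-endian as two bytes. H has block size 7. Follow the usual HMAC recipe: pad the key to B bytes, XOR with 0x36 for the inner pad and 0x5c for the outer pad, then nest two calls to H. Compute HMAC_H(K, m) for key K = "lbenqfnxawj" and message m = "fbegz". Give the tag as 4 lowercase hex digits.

0407

Key "lbenqfnxawj" = 6c 62 65 6e 71 66 6e 78 61 77 6a is 11 bytes > B = 7, so hash it first: H(key) = 04 a0, then zero-pad to 7 bytes: K' = 04 a0 00 00 00 00 00.
K' ⊕ ipad = 32 96 36 36 36 36 36.  K' ⊕ opad = 58 fc 5c 5c 5c 5c 5c.
Inner input = (K'⊕ipad) ∥ m = 32 96 36 36 36 36 36 ∥ 66 62 65 67 7a.
Inner hash: sum = 50+150+54+54+54+54+54+102+98+101+103+122 = 996 → 03 e4.
Outer input = (K'⊕opad) ∥ inner = 58 fc 5c 5c 5c 5c 5c ∥ 03 e4.
Outer hash (tag): sum = 88+252+92+92+92+92+92+3+228 = 1031 → 04 07.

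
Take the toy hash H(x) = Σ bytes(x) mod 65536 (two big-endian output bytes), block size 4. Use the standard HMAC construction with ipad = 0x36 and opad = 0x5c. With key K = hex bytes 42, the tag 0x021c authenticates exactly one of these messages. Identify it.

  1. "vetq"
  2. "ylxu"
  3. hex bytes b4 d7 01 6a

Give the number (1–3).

2

Key hex bytes 42 is 1 byte ≤ B = 4; zero-pad to 4 bytes: K' = 42 00 00 00.
K' ⊕ ipad = 74 36 36 36; K' ⊕ opad = 1e 5c 5c 5c.
m1: inner = H(74 36 36 36 76 65 74 71) = 02 d6; tag = H(1e 5c 5c 5c 02 d6) = 020a
m2: inner = H(74 36 36 36 79 6c 78 75) = 02 e8; tag = H(1e 5c 5c 5c 02 e8) = 021c ← matches
m3: inner = H(74 36 36 36 b4 d7 01 6a) = 03 0c; tag = H(1e 5c 5c 5c 03 0c) = 0141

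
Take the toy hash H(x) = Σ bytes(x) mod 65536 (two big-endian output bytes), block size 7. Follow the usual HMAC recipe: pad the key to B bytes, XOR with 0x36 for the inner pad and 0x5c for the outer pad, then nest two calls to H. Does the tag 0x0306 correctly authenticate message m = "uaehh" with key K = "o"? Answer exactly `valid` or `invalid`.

valid

Key "o" = 6f is 1 byte ≤ B = 7; zero-pad to 7 bytes: K' = 6f 00 00 00 00 00 00.
K' ⊕ ipad = 59 36 36 36 36 36 36; K' ⊕ opad = 33 5c 5c 5c 5c 5c 5c.
Inner hash: sum = 89+54+54+54+54+54+54+117+97+101+104+104 = 936 → 03 a8.
Outer hash (recomputed tag): sum = 51+92+92+92+92+92+92+3+168 = 774 → 03 06.
Recomputed tag = 0306; claimed = 0306 → match.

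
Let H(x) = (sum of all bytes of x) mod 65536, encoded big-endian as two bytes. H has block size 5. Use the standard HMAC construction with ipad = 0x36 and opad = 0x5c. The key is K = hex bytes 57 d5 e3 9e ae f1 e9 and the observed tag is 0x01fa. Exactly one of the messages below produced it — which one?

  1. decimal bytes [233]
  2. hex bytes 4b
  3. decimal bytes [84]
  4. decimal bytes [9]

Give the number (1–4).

Key hex bytes 57 d5 e3 9e ae f1 e9 is 7 bytes > B = 5, so hash it first: H(key) = 05 35, then zero-pad to 5 bytes: K' = 05 35 00 00 00.
K' ⊕ ipad = 33 03 36 36 36; K' ⊕ opad = 59 69 5c 5c 5c.
m1: inner = H(33 03 36 36 36 e9) = 01 c1; tag = H(59 69 5c 5c 5c 01 c1) = 0298
m2: inner = H(33 03 36 36 36 4b) = 01 23; tag = H(59 69 5c 5c 5c 01 23) = 01fa ← matches
m3: inner = H(33 03 36 36 36 54) = 01 2c; tag = H(59 69 5c 5c 5c 01 2c) = 0203
m4: inner = H(33 03 36 36 36 09) = 00 e1; tag = H(59 69 5c 5c 5c 00 e1) = 02b7

2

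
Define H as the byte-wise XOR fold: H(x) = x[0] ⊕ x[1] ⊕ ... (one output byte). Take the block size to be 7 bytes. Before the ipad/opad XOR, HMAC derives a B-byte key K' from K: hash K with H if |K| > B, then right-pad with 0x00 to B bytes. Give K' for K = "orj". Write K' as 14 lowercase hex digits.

Key "orj" = 6f 72 6a is 3 bytes ≤ B = 7; zero-pad to 7 bytes: K' = 6f 72 6a 00 00 00 00.

6f726a00000000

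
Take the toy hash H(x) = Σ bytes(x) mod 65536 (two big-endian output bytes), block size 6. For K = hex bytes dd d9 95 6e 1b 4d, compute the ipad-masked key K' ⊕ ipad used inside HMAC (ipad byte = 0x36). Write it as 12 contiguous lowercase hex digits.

Key hex bytes dd d9 95 6e 1b 4d is exactly B = 6 bytes: K' = dd d9 95 6e 1b 4d.
XOR each byte with 0x36: dd⊕36=eb, d9⊕36=ef, 95⊕36=a3, 6e⊕36=58, 1b⊕36=2d, 4d⊕36=7b.

ebefa3582d7b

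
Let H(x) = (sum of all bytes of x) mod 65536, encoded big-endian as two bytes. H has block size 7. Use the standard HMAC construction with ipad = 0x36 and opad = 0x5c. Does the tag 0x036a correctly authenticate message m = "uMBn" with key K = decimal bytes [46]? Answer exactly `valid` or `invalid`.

Key decimal bytes [46] = 2e is 1 byte ≤ B = 7; zero-pad to 7 bytes: K' = 2e 00 00 00 00 00 00.
K' ⊕ ipad = 18 36 36 36 36 36 36; K' ⊕ opad = 72 5c 5c 5c 5c 5c 5c.
Inner hash: sum = 24+54+54+54+54+54+54+117+77+66+110 = 718 → 02 ce.
Outer hash (recomputed tag): sum = 114+92+92+92+92+92+92+2+206 = 874 → 03 6a.
Recomputed tag = 036a; claimed = 036a → match.

valid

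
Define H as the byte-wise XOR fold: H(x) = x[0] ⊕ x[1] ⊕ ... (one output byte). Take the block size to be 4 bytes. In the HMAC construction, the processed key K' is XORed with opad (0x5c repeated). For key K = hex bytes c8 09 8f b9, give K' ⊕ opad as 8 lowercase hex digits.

9455d3e5

Key hex bytes c8 09 8f b9 is exactly B = 4 bytes: K' = c8 09 8f b9.
XOR each byte with 0x5c: c8⊕5c=94, 09⊕5c=55, 8f⊕5c=d3, b9⊕5c=e5.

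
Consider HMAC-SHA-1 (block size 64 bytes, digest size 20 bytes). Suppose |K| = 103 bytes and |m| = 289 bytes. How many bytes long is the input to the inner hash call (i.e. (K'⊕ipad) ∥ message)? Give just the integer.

353

Key is 103 > 64 bytes, so it is hashed to 20 bytes then zero-padded to 64: |K'| = 64.
Inner input = (K'⊕ipad) ∥ m → 64 + 289 = 353 bytes.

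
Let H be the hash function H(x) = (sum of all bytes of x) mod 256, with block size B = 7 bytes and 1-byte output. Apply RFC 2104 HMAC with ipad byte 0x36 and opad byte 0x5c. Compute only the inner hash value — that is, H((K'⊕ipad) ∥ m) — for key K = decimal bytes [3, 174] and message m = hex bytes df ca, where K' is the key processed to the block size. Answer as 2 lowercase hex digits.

Key decimal bytes [3, 174] = 03 ae is 2 bytes ≤ B = 7; zero-pad to 7 bytes: K' = 03 ae 00 00 00 00 00.
K' ⊕ ipad = 35 98 36 36 36 36 36.
Inner input = 35 98 36 36 36 36 36 ∥ df ca.
Inner hash: sum = 53+152+54+54+54+54+54+223+202 = 900; mod 256 = 132 → 84.

84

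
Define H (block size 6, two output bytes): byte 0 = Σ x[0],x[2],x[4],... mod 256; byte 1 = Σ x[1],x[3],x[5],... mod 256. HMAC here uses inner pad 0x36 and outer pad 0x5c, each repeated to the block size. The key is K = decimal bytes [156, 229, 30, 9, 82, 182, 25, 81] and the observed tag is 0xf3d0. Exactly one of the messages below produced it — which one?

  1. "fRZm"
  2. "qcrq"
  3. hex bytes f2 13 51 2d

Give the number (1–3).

Key decimal bytes [156, 229, 30, 9, 82, 182, 25, 81] = 9c e5 1e 09 52 b6 19 51 is 8 bytes > B = 6, so hash it first: H(key) = 25 f5, then zero-pad to 6 bytes: K' = 25 f5 00 00 00 00.
K' ⊕ ipad = 13 c3 36 36 36 36; K' ⊕ opad = 79 a9 5c 5c 5c 5c.
m1: inner = H(13 c3 36 36 36 36 66 52 5a 6d) = 3f ee; tag = H(79 a9 5c 5c 5c 5c 3f ee) = 704f
m2: inner = H(13 c3 36 36 36 36 71 63 72 71) = 62 03; tag = H(79 a9 5c 5c 5c 5c 62 03) = 9364
m3: inner = H(13 c3 36 36 36 36 f2 13 51 2d) = c2 6f; tag = H(79 a9 5c 5c 5c 5c c2 6f) = f3d0 ← matches

3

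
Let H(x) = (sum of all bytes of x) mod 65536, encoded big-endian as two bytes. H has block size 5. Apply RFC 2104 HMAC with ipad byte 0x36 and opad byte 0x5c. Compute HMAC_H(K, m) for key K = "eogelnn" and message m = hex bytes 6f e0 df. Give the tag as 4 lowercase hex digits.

030b

Key "eogelnn" = 65 6f 67 65 6c 6e 6e is 7 bytes > B = 5, so hash it first: H(key) = 02 e8, then zero-pad to 5 bytes: K' = 02 e8 00 00 00.
K' ⊕ ipad = 34 de 36 36 36.  K' ⊕ opad = 5e b4 5c 5c 5c.
Inner input = (K'⊕ipad) ∥ m = 34 de 36 36 36 ∥ 6f e0 df.
Inner hash: sum = 52+222+54+54+54+111+224+223 = 994 → 03 e2.
Outer input = (K'⊕opad) ∥ inner = 5e b4 5c 5c 5c ∥ 03 e2.
Outer hash (tag): sum = 94+180+92+92+92+3+226 = 779 → 03 0b.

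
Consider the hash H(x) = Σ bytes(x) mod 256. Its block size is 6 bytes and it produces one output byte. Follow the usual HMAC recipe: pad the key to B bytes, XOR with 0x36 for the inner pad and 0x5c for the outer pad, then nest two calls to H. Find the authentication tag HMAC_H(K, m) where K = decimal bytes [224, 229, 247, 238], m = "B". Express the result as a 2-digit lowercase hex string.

7a

Key decimal bytes [224, 229, 247, 238] = e0 e5 f7 ee is 4 bytes ≤ B = 6; zero-pad to 6 bytes: K' = e0 e5 f7 ee 00 00.
K' ⊕ ipad = d6 d3 c1 d8 36 36.  K' ⊕ opad = bc b9 ab b2 5c 5c.
Inner input = (K'⊕ipad) ∥ m = d6 d3 c1 d8 36 36 ∥ 42.
Inner hash: sum = 214+211+193+216+54+54+66 = 1008; mod 256 = 240 → f0.
Outer input = (K'⊕opad) ∥ inner = bc b9 ab b2 5c 5c ∥ f0.
Outer hash (tag): sum = 188+185+171+178+92+92+240 = 1146; mod 256 = 122 → 7a.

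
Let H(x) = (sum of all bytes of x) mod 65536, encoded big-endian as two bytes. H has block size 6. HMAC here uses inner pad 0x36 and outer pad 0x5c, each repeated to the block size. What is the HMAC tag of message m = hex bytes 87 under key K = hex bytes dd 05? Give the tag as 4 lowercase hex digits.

02c9

Key hex bytes dd 05 is 2 bytes ≤ B = 6; zero-pad to 6 bytes: K' = dd 05 00 00 00 00.
K' ⊕ ipad = eb 33 36 36 36 36.  K' ⊕ opad = 81 59 5c 5c 5c 5c.
Inner input = (K'⊕ipad) ∥ m = eb 33 36 36 36 36 ∥ 87.
Inner hash: sum = 235+51+54+54+54+54+135 = 637 → 02 7d.
Outer input = (K'⊕opad) ∥ inner = 81 59 5c 5c 5c 5c ∥ 02 7d.
Outer hash (tag): sum = 129+89+92+92+92+92+2+125 = 713 → 02 c9.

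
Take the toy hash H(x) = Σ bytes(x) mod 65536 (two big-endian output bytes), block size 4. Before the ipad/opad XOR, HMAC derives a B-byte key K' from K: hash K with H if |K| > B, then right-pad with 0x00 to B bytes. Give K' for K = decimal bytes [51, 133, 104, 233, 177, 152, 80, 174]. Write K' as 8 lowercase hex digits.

04500000

|K| = 8 > B = 4, so first hash the key.
H(K): sum = 51+133+104+233+177+152+80+174 = 1104 → 04 50.
Zero-pad H(K) = 04 50 to 4 bytes: K' = 04 50 00 00.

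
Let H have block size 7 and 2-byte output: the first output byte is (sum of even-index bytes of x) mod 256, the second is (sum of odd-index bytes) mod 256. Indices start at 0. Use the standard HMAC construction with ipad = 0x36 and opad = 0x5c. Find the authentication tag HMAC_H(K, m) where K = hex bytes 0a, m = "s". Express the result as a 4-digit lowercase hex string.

Key hex bytes 0a is 1 byte ≤ B = 7; zero-pad to 7 bytes: K' = 0a 00 00 00 00 00 00.
K' ⊕ ipad = 3c 36 36 36 36 36 36.  K' ⊕ opad = 56 5c 5c 5c 5c 5c 5c.
Inner input = (K'⊕ipad) ∥ m = 3c 36 36 36 36 36 36 ∥ 73.
Inner hash: even-index sum = 222 mod 256 = 222; odd-index sum = 277 mod 256 = 21 → de 15.
Outer input = (K'⊕opad) ∥ inner = 56 5c 5c 5c 5c 5c 5c ∥ de 15.
Outer hash (tag): even-index sum = 383 mod 256 = 127; odd-index sum = 498 mod 256 = 242 → 7f f2.

7ff2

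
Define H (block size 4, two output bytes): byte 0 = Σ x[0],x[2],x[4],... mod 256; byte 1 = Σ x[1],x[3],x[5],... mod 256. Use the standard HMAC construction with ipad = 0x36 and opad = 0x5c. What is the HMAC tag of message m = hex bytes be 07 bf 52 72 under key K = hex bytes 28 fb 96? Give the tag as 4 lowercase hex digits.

Key hex bytes 28 fb 96 is 3 bytes ≤ B = 4; zero-pad to 4 bytes: K' = 28 fb 96 00.
K' ⊕ ipad = 1e cd a0 36.  K' ⊕ opad = 74 a7 ca 5c.
Inner input = (K'⊕ipad) ∥ m = 1e cd a0 36 ∥ be 07 bf 52 72.
Inner hash: even-index sum = 685 mod 256 = 173; odd-index sum = 348 mod 256 = 92 → ad 5c.
Outer input = (K'⊕opad) ∥ inner = 74 a7 ca 5c ∥ ad 5c.
Outer hash (tag): even-index sum = 491 mod 256 = 235; odd-index sum = 351 mod 256 = 95 → eb 5f.

eb5f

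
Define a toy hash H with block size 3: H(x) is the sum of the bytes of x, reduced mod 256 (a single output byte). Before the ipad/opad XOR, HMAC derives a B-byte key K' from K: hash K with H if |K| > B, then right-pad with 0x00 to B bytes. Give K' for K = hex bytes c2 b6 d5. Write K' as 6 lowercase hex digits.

Key hex bytes c2 b6 d5 is exactly B = 3 bytes: K' = c2 b6 d5.

c2b6d5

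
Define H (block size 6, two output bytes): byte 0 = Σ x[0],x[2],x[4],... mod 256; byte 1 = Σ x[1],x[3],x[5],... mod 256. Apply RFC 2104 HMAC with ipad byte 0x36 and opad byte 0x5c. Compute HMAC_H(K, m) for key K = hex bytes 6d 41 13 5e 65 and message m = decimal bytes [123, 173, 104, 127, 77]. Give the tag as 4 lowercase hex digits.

bcbc

Key hex bytes 6d 41 13 5e 65 is 5 bytes ≤ B = 6; zero-pad to 6 bytes: K' = 6d 41 13 5e 65 00.
K' ⊕ ipad = 5b 77 25 68 53 36.  K' ⊕ opad = 31 1d 4f 02 39 5c.
Inner input = (K'⊕ipad) ∥ m = 5b 77 25 68 53 36 ∥ 7b ad 68 7f 4d.
Inner hash: even-index sum = 515 mod 256 = 3; odd-index sum = 577 mod 256 = 65 → 03 41.
Outer input = (K'⊕opad) ∥ inner = 31 1d 4f 02 39 5c ∥ 03 41.
Outer hash (tag): even-index sum = 188 mod 256 = 188; odd-index sum = 188 mod 256 = 188 → bc bc.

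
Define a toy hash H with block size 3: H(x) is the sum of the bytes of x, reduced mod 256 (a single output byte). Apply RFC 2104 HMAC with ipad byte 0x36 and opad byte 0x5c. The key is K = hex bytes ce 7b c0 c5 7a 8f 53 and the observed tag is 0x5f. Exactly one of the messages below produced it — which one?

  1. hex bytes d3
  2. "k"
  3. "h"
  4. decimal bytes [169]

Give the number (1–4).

Key hex bytes ce 7b c0 c5 7a 8f 53 is 7 bytes > B = 3, so hash it first: H(key) = 2a, then zero-pad to 3 bytes: K' = 2a 00 00.
K' ⊕ ipad = 1c 36 36; K' ⊕ opad = 76 5c 5c.
m1: inner = H(1c 36 36 d3) = 5b; tag = H(76 5c 5c 5b) = 89
m2: inner = H(1c 36 36 6b) = f3; tag = H(76 5c 5c f3) = 21
m3: inner = H(1c 36 36 68) = f0; tag = H(76 5c 5c f0) = 1e
m4: inner = H(1c 36 36 a9) = 31; tag = H(76 5c 5c 31) = 5f ← matches

4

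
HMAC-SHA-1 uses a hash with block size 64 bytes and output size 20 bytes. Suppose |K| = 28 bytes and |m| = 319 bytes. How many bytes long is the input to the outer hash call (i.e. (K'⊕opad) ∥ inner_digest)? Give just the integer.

Key is 28 ≤ 64 bytes, zero-padded: |K'| = 64.
Outer input = (K'⊕opad) ∥ H(inner) → 64 + 20 = 84 bytes.

84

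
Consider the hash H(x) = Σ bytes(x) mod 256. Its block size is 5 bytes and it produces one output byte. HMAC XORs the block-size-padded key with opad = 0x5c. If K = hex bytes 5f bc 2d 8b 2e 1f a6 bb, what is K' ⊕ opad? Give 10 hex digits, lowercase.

Key hex bytes 5f bc 2d 8b 2e 1f a6 bb is 8 bytes > B = 5, so hash it first: H(key) = 81, then zero-pad to 5 bytes: K' = 81 00 00 00 00.
XOR each byte with 0x5c: 81⊕5c=dd, 00⊕5c=5c, 00⊕5c=5c, 00⊕5c=5c, 00⊕5c=5c.

dd5c5c5c5c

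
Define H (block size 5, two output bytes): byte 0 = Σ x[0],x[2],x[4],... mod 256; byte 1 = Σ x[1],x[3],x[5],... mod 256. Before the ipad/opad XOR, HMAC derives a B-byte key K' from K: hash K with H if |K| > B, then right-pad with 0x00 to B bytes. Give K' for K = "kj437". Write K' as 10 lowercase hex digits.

Key "kj437" = 6b 6a 34 33 37 is exactly B = 5 bytes: K' = 6b 6a 34 33 37.

6b6a343337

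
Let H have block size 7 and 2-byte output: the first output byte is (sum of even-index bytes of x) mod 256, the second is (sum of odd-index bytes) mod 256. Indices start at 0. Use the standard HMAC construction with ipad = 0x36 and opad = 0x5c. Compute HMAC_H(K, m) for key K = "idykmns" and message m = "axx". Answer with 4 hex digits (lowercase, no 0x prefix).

Key "idykmns" = 69 64 79 6b 6d 6e 73 is exactly B = 7 bytes: K' = 69 64 79 6b 6d 6e 73.
K' ⊕ ipad = 5f 52 4f 5d 5b 58 45.  K' ⊕ opad = 35 38 25 37 31 32 2f.
Inner input = (K'⊕ipad) ∥ m = 5f 52 4f 5d 5b 58 45 ∥ 61 78 78.
Inner hash: even-index sum = 454 mod 256 = 198; odd-index sum = 480 mod 256 = 224 → c6 e0.
Outer input = (K'⊕opad) ∥ inner = 35 38 25 37 31 32 2f ∥ c6 e0.
Outer hash (tag): even-index sum = 410 mod 256 = 154; odd-index sum = 359 mod 256 = 103 → 9a 67.

9a67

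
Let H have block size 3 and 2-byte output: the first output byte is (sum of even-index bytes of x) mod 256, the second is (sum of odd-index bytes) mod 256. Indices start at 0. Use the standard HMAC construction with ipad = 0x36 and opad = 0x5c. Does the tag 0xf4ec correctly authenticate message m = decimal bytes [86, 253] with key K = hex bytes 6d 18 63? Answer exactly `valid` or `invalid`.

Key hex bytes 6d 18 63 is exactly B = 3 bytes: K' = 6d 18 63.
K' ⊕ ipad = 5b 2e 55; K' ⊕ opad = 31 44 3f.
Inner hash: even-index sum = 429 mod 256 = 173; odd-index sum = 132 mod 256 = 132 → ad 84.
Outer hash (recomputed tag): even-index sum = 244 mod 256 = 244; odd-index sum = 241 mod 256 = 241 → f4 f1.
Recomputed tag = f4f1; claimed = f4ec → mismatch.

invalid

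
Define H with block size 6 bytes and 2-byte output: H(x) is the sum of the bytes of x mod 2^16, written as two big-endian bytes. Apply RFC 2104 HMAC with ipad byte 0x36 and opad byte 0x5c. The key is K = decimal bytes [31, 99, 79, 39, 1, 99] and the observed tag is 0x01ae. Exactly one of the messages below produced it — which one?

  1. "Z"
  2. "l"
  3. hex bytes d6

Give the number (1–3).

Key decimal bytes [31, 99, 79, 39, 1, 99] = 1f 63 4f 27 01 63 is exactly B = 6 bytes: K' = 1f 63 4f 27 01 63.
K' ⊕ ipad = 29 55 79 11 37 55; K' ⊕ opad = 43 3f 13 7b 5d 3f.
m1: inner = H(29 55 79 11 37 55 5a) = 01 ee; tag = H(43 3f 13 7b 5d 3f 01 ee) = 029b
m2: inner = H(29 55 79 11 37 55 6c) = 02 00; tag = H(43 3f 13 7b 5d 3f 02 00) = 01ae ← matches
m3: inner = H(29 55 79 11 37 55 d6) = 02 6a; tag = H(43 3f 13 7b 5d 3f 02 6a) = 0218

2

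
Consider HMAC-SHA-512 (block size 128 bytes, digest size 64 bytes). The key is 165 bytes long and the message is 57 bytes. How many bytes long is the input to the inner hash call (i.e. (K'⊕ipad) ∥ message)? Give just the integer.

185

Key is 165 > 128 bytes, so it is hashed to 64 bytes then zero-padded to 128: |K'| = 128.
Inner input = (K'⊕ipad) ∥ m → 128 + 57 = 185 bytes.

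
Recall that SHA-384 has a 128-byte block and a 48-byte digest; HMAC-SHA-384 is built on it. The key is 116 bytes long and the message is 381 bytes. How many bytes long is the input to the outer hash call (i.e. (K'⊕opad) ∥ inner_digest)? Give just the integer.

176

Key is 116 ≤ 128 bytes, zero-padded: |K'| = 128.
Outer input = (K'⊕opad) ∥ H(inner) → 128 + 48 = 176 bytes.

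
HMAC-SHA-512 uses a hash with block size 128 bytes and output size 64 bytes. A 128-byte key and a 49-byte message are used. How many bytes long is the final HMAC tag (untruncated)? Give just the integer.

The tag is one SHA-512 digest: 64 bytes.

64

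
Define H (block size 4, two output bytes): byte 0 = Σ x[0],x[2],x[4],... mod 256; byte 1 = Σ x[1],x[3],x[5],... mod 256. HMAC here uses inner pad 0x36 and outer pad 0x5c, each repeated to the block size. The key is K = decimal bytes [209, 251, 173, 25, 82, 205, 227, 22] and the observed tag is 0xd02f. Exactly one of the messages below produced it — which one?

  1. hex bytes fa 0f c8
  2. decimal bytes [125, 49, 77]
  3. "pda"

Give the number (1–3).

Key decimal bytes [209, 251, 173, 25, 82, 205, 227, 22] = d1 fb ad 19 52 cd e3 16 is 8 bytes > B = 4, so hash it first: H(key) = b3 f7, then zero-pad to 4 bytes: K' = b3 f7 00 00.
K' ⊕ ipad = 85 c1 36 36; K' ⊕ opad = ef ab 5c 5c.
m1: inner = H(85 c1 36 36 fa 0f c8) = 7d 06; tag = H(ef ab 5c 5c 7d 06) = c80d
m2: inner = H(85 c1 36 36 7d 31 4d) = 85 28; tag = H(ef ab 5c 5c 85 28) = d02f ← matches
m3: inner = H(85 c1 36 36 70 64 61) = 8c 5b; tag = H(ef ab 5c 5c 8c 5b) = d762

2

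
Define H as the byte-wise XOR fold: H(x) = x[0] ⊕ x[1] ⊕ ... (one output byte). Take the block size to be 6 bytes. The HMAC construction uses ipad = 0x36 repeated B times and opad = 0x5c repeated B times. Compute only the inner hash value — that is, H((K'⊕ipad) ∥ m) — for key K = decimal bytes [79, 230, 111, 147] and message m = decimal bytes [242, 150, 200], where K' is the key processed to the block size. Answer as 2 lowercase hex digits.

f9

Key decimal bytes [79, 230, 111, 147] = 4f e6 6f 93 is 4 bytes ≤ B = 6; zero-pad to 6 bytes: K' = 4f e6 6f 93 00 00.
K' ⊕ ipad = 79 d0 59 a5 36 36.
Inner input = 79 d0 59 a5 36 36 ∥ f2 96 c8.
Inner hash: XOR 79⊕d0⊕59⊕a5⊕36⊕36⊕f2⊕96⊕c8 = f9.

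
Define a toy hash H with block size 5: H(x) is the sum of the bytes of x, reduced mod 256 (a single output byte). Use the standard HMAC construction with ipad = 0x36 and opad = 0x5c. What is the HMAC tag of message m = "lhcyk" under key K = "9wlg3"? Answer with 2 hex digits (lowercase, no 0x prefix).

Key "9wlg3" = 39 77 6c 67 33 is exactly B = 5 bytes: K' = 39 77 6c 67 33.
K' ⊕ ipad = 0f 41 5a 51 05.  K' ⊕ opad = 65 2b 30 3b 6f.
Inner input = (K'⊕ipad) ∥ m = 0f 41 5a 51 05 ∥ 6c 68 63 79 6b.
Inner hash: sum = 15+65+90+81+5+108+104+99+121+107 = 795; mod 256 = 27 → 1b.
Outer input = (K'⊕opad) ∥ inner = 65 2b 30 3b 6f ∥ 1b.
Outer hash (tag): sum = 101+43+48+59+111+27 = 389; mod 256 = 133 → 85.

85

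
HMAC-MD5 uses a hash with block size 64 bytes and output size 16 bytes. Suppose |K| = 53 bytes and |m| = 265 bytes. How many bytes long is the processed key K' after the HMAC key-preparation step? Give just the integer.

64

Key is 53 ≤ 64 bytes, zero-padded: |K'| = 64.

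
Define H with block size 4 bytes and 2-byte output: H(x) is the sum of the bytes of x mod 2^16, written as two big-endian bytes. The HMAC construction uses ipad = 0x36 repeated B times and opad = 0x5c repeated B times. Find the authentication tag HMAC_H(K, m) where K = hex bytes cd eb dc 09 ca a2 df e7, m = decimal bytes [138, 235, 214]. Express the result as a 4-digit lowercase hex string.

Key hex bytes cd eb dc 09 ca a2 df e7 is 8 bytes > B = 4, so hash it first: H(key) = 05 cf, then zero-pad to 4 bytes: K' = 05 cf 00 00.
K' ⊕ ipad = 33 f9 36 36.  K' ⊕ opad = 59 93 5c 5c.
Inner input = (K'⊕ipad) ∥ m = 33 f9 36 36 ∥ 8a eb d6.
Inner hash: sum = 51+249+54+54+138+235+214 = 995 → 03 e3.
Outer input = (K'⊕opad) ∥ inner = 59 93 5c 5c ∥ 03 e3.
Outer hash (tag): sum = 89+147+92+92+3+227 = 650 → 02 8a.

028a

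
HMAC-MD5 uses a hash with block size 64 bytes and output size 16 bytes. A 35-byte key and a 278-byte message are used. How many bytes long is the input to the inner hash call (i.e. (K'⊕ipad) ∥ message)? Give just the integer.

342

Key is 35 ≤ 64 bytes, zero-padded: |K'| = 64.
Inner input = (K'⊕ipad) ∥ m → 64 + 278 = 342 bytes.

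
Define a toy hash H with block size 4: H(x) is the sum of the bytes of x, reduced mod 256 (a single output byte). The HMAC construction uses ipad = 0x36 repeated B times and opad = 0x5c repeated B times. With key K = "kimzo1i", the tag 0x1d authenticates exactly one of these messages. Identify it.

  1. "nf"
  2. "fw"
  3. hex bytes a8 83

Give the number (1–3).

2

Key "kimzo1i" = 6b 69 6d 7a 6f 31 69 is 7 bytes > B = 4, so hash it first: H(key) = c4, then zero-pad to 4 bytes: K' = c4 00 00 00.
K' ⊕ ipad = f2 36 36 36; K' ⊕ opad = 98 5c 5c 5c.
m1: inner = H(f2 36 36 36 6e 66) = 68; tag = H(98 5c 5c 5c 68) = 14
m2: inner = H(f2 36 36 36 66 77) = 71; tag = H(98 5c 5c 5c 71) = 1d ← matches
m3: inner = H(f2 36 36 36 a8 83) = bf; tag = H(98 5c 5c 5c bf) = 6b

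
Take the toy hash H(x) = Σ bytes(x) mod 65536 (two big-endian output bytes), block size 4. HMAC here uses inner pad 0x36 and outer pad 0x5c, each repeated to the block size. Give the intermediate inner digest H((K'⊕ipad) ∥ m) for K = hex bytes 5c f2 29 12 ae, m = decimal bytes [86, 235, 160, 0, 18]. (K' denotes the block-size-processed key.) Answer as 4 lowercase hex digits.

Key hex bytes 5c f2 29 12 ae is 5 bytes > B = 4, so hash it first: H(key) = 02 37, then zero-pad to 4 bytes: K' = 02 37 00 00.
K' ⊕ ipad = 34 01 36 36.
Inner input = 34 01 36 36 ∥ 56 eb a0 00 12.
Inner hash: sum = 52+1+54+54+86+235+160+0+18 = 660 → 02 94.

0294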